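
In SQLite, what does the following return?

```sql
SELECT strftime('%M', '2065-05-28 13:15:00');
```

15

`%M` extracts the 2-digit minute: 15.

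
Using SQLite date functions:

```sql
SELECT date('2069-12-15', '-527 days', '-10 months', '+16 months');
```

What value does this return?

2069-01-06

Applying '-527 days' to 2069-12-15: counting 527 days back gives 2068-07-06.
Adding -10 months to 2068-07-06 gives 2067-09-06.
Adding +16 months to 2067-09-06 gives 2069-01-06.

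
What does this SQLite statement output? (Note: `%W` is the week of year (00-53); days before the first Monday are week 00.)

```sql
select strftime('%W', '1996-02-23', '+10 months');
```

First apply '+10 months': 1996-02-23 → 1996-12-23.
1996-12-23 is a Monday. SQLite's %W counts Mondays since the year started; the result is 52.

52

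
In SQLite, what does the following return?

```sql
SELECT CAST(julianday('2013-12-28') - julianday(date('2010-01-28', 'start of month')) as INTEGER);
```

`start of month` rewinds 2010-01-28 to 2010-01-01.
30 days remain in January 2010 after the 1st (31 − 1).
Full months from February 2010 through November 2013 contribute their day counts.
Then 28 days into December 2013.
Total: 30 + 28 + 31 + 30 + 31 + 30 + 31 + 31 + 30 + 31 + 30 + 31 + 31 + 28 + 31 + 30 + 31 + 30 + 31 + 31 + 30 + 31 + 30 + 31 + 31 + 29 + 31 + 30 + 31 + 30 + 31 + 31 + 30 + 31 + 30 + 31 + 31 + 28 + 31 + 30 + 31 + 30 + 31 + 31 + 30 + 31 + 30 + 28 = 1457.

1457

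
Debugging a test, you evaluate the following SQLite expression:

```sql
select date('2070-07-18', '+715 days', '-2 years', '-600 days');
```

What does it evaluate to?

2068-11-09

Applying '+715 days' to 2070-07-18: counting 715 days forward gives 2072-07-02.
Adding -2 years to 2072-07-02 gives 2070-07-02.
Applying '-600 days' to 2070-07-02: counting 600 days back gives 2068-11-09.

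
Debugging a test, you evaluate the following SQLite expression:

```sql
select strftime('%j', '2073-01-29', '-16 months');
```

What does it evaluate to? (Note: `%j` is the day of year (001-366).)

First apply '-16 months': 2073-01-29 → 2071-09-29.
Day-of-year for 2071-09-29: days since 2071-01-01 inclusive = 272, zero-padded to 272.

272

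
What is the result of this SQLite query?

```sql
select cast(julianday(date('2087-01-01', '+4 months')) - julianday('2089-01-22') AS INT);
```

Adding +4 months to 2087-01-01 gives 2087-05-01.
30 days remain in May 2087 after the 1st (31 − 1).
Full months from June 2087 through December 2088 contribute their day counts.
Then 22 days into January 2089.
Total: 30 + 30 + 31 + 31 + 30 + 31 + 30 + 31 + 31 + 29 + 31 + 30 + 31 + 30 + 31 + 31 + 30 + 31 + 30 + 31 + 22 = 632.
The subtraction is earlier − later, so the result is −632 → -632.

-632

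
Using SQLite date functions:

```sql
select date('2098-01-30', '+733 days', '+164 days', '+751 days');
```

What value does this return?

2102-08-06

Applying '+733 days' to 2098-01-30: counting 733 days forward gives 2100-02-02.
Applying '+164 days' to 2100-02-02: counting 164 days forward gives 2100-07-16.
Applying '+751 days' to 2100-07-16: counting 751 days forward gives 2102-08-06.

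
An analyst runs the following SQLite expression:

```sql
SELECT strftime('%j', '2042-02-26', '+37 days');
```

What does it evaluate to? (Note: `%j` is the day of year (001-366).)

094

First apply '+37 days': 2042-02-26 → 2042-04-04.
Day-of-year for 2042-04-04: days since 2042-01-01 inclusive = 94, zero-padded to 094.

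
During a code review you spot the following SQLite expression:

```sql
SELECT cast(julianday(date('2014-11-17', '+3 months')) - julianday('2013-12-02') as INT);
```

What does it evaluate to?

442

Adding +3 months to 2014-11-17 gives 2015-02-17.
29 days remain in December 2013 after the 2nd (31 − 2).
Full months from January 2014 through January 2015 contribute their day counts.
Then 17 days into February 2015.
Total: 29 + 31 + 28 + 31 + 30 + 31 + 30 + 31 + 31 + 30 + 31 + 30 + 31 + 31 + 17 = 442.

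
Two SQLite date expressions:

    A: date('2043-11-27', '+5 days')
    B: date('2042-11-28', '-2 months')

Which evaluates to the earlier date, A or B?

B

A = 2043-12-02.
B = 2042-09-28.
B is earlier.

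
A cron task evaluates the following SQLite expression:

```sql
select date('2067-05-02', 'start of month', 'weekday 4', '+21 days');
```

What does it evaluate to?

2067-05-26

`start of month` rewinds 2067-05-02 to 2067-05-01.
`weekday 4` advances to the next Thursday; 2067-05-01 is a Sunday, so it moves forward to 2067-05-05.
Advancing 21 more days within May lands on 2067-05-26.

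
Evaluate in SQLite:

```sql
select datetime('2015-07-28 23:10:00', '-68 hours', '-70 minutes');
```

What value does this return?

-68 hours from 2015-07-28 23:10:00 is 2015-07-26 03:10:00 (crosses midnight).
70 minutes = 1h 10m; -70 minutes from 2015-07-26 03:10:00 is 2015-07-26 02:00:00.

2015-07-26 02:00:00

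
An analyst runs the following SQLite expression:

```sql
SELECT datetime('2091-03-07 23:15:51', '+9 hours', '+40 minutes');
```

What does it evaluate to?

+9 hours from 2091-03-07 23:15:51 is 2091-03-08 08:15:51 (crosses midnight).
+40 minutes from 2091-03-08 08:15:51 is 2091-03-08 08:55:51.

2091-03-08 08:55:51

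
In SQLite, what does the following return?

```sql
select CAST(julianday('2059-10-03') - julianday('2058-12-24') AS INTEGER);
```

7 days remain in December 2058 after the 24th (31 − 24).
Full months from January 2059 through September 2059 contribute their day counts.
Then 3 days into October 2059.
Total: 7 + 31 + 28 + 31 + 30 + 31 + 30 + 31 + 31 + 30 + 3 = 283.

283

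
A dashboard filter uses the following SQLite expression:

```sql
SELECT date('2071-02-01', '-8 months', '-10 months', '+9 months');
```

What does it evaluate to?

2070-05-01

Adding -8 months to 2071-02-01 gives 2070-06-01.
Adding -10 months to 2070-06-01 gives 2069-08-01.
Adding +9 months to 2069-08-01 gives 2070-05-01.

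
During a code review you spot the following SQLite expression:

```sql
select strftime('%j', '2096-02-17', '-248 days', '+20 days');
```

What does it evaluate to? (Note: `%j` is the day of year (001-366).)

First apply '-248 days', '+20 days': 2096-02-17 → 2095-07-04.
Day-of-year for 2095-07-04: days since 2095-01-01 inclusive = 185, zero-padded to 185.

185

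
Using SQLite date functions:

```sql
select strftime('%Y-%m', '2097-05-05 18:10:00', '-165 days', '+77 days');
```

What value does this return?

2097-02

First apply '-165 days', '+77 days': 2097-05-05 18:10:00 → 2097-02-06 18:10:00.
`%Y-%m` extracts the year-month: 2097-02.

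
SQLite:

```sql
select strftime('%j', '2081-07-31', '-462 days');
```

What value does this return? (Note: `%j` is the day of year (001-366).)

First apply '-462 days': 2081-07-31 → 2080-04-25.
Day-of-year for 2080-04-25: days since 2080-01-01 inclusive = 116, zero-padded to 116.

116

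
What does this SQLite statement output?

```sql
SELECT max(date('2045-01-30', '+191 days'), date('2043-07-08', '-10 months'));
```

2045-08-09

date('2045-01-30', '+191 days') → 2045-08-09.
date('2043-07-08', '-10 months') → 2042-09-08.
Later of the two is 2045-08-09.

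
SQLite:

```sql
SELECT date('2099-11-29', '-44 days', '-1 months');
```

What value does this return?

2099-09-16

Applying '-44 days' to 2099-11-29: counting 44 days back gives 2099-10-16.
Adding -1 month to 2099-10-16 gives 2099-09-16.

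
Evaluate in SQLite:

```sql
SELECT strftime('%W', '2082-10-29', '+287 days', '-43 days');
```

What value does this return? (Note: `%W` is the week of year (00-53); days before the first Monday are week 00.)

26

First apply '+287 days', '-43 days': 2082-10-29 → 2083-06-30.
2083-06-30 is a Wednesday. SQLite's %W counts Mondays since the year started; the result is 26.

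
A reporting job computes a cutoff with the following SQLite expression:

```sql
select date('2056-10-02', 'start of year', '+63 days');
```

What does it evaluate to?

`start of year` rewinds 2056-10-02 to 2056-01-01.
Applying '+63 days' to 2056-01-01: counting 63 days forward gives 2056-03-04.

2056-03-04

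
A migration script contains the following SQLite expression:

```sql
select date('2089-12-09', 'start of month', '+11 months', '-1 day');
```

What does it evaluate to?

2090-10-31

`start of month` rewinds 2089-12-09 to 2089-12-01.
Adding +11 months to 2089-12-01 gives 2090-11-01.
Going back 1 day from 2090-11-01 reaches 2090-10-31 (last day of October, 31 days).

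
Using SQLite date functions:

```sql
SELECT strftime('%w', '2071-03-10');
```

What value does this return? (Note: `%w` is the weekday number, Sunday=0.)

2071-03-10 is a Tuesday; with Sunday=0 that is 2.

2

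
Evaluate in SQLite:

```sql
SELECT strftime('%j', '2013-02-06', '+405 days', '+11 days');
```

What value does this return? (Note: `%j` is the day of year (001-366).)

088

First apply '+405 days', '+11 days': 2013-02-06 → 2014-03-29.
Day-of-year for 2014-03-29: days since 2014-01-01 inclusive = 88, zero-padded to 088.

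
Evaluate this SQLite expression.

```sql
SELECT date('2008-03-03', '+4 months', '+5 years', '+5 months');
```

Adding +4 months to 2008-03-03 gives 2008-07-03.
Adding +5 years to 2008-07-03 gives 2013-07-03.
Adding +5 months to 2013-07-03 gives 2013-12-03.

2013-12-03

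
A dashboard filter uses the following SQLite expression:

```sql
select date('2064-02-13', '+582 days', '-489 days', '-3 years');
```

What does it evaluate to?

Applying '+582 days' to 2064-02-13: counting 582 days forward gives 2065-09-17.
Applying '-489 days' to 2065-09-17: counting 489 days back gives 2064-05-16.
Adding -3 years to 2064-05-16 gives 2061-05-16.

2061-05-16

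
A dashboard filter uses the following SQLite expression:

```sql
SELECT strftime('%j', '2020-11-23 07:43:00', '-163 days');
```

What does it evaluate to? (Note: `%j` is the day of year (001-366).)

First apply '-163 days': 2020-11-23 07:43:00 → 2020-06-13 07:43:00.
Day-of-year for 2020-06-13: days since 2020-01-01 inclusive = 165, zero-padded to 165.

165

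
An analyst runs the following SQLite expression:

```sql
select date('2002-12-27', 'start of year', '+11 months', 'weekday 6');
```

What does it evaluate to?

`start of year` rewinds 2002-12-27 to 2002-01-01.
Adding +11 months to 2002-01-01 gives 2002-12-01.
`weekday 6` advances to the next Saturday; 2002-12-01 is a Sunday, so it moves forward to 2002-12-07.

2002-12-07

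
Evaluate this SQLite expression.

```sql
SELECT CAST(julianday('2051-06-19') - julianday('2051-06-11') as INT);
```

Both dates are in June 2051: 19 − 11 = 8.

8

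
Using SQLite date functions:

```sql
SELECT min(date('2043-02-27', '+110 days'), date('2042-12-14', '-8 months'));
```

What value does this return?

2042-04-14

date('2043-02-27', '+110 days') → 2043-06-17.
date('2042-12-14', '-8 months') → 2042-04-14.
Earlier of the two is 2042-04-14.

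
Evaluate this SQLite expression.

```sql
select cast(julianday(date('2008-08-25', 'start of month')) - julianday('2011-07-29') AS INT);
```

`start of month` rewinds 2008-08-25 to 2008-08-01.
30 days remain in August 2008 after the 1st (31 − 1).
Full months from September 2008 through June 2011 contribute their day counts.
Then 29 days into July 2011.
Total: 30 + 30 + 31 + 30 + 31 + 31 + 28 + 31 + 30 + 31 + 30 + 31 + 31 + 30 + 31 + 30 + 31 + 31 + 28 + 31 + 30 + 31 + 30 + 31 + 31 + 30 + 31 + 30 + 31 + 31 + 28 + 31 + 30 + 31 + 30 + 29 = 1092.
The subtraction is earlier − later, so the result is −1092 → -1092.

-1092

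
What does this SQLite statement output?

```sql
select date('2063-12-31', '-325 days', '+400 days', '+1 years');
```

Applying '-325 days' to 2063-12-31: counting 325 days back gives 2063-02-09.
Applying '+400 days' to 2063-02-09: counting 400 days forward gives 2064-03-15.
Adding +1 year to 2064-03-15 gives 2065-03-15.

2065-03-15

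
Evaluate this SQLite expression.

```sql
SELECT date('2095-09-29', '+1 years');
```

Adding +1 year to 2095-09-29 gives 2096-09-29.

2096-09-29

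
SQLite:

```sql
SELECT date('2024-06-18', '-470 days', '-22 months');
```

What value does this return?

Applying '-470 days' to 2024-06-18: counting 470 days back gives 2023-03-06.
Adding -22 months to 2023-03-06 gives 2021-05-06.

2021-05-06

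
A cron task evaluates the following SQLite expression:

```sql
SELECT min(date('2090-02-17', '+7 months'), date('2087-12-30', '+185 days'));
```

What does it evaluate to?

date('2090-02-17', '+7 months') → 2090-09-17.
date('2087-12-30', '+185 days') → 2088-07-02.
Earlier of the two is 2088-07-02.

2088-07-02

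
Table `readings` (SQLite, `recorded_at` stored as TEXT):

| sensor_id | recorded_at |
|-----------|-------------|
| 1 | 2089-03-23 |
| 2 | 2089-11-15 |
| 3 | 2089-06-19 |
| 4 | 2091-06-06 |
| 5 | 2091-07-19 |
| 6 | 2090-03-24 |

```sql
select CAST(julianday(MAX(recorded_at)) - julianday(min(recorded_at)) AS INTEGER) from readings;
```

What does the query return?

848

MIN = 2089-03-23, MAX = 2091-07-19.
8 days remain in March 2089 after the 23rd (31 − 23).
Full months from April 2089 through June 2091 contribute their day counts.
Then 19 days into July 2091.
Total: 8 + 30 + 31 + 30 + 31 + 31 + 30 + 31 + 30 + 31 + 31 + 28 + 31 + 30 + 31 + 30 + 31 + 31 + 30 + 31 + 30 + 31 + 31 + 28 + 31 + 30 + 31 + 30 + 19 = 848.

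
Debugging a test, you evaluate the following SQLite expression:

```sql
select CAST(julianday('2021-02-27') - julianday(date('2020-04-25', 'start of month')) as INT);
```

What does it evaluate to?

`start of month` rewinds 2020-04-25 to 2020-04-01.
29 days remain in April 2020 after the 1st (30 − 1).
Full months from May 2020 through January 2021 contribute their day counts.
Then 27 days into February 2021.
Total: 29 + 31 + 30 + 31 + 31 + 30 + 31 + 30 + 31 + 31 + 27 = 332.

332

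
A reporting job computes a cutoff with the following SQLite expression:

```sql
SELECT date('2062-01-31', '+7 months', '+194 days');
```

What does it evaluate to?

Adding +7 months to 2062-01-31 gives 2062-08-31.
Applying '+194 days' to 2062-08-31: counting 194 days forward gives 2063-03-13.

2063-03-13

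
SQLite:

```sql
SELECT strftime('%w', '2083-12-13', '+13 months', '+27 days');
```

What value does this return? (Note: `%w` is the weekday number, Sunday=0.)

5

First apply '+13 months', '+27 days': 2083-12-13 → 2085-02-09.
2085-02-09 is a Friday; with Sunday=0 that is 5.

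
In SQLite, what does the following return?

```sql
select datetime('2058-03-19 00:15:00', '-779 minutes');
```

2058-03-18 11:16:00

779 minutes = 12h 59m; -779 minutes from 2058-03-19 00:15:00 is 2058-03-18 11:16:00 (crosses midnight).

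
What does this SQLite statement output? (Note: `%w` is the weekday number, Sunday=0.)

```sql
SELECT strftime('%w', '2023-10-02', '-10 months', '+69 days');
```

4

First apply '-10 months', '+69 days': 2023-10-02 → 2023-02-09.
2023-02-09 is a Thursday; with Sunday=0 that is 4.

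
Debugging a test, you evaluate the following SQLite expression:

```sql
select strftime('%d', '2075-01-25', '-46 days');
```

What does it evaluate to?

10

First apply '-46 days': 2075-01-25 → 2074-12-10.
`%d` extracts the 2-digit day of month: 10.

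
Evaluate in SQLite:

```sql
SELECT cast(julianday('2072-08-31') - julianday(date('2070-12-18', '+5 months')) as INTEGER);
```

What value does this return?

471

Adding +5 months to 2070-12-18 gives 2071-05-18.
13 days remain in May 2071 after the 18th (31 − 18).
Full months from June 2071 through July 2072 contribute their day counts.
Then 31 days into August 2072.
Total: 13 + 30 + 31 + 31 + 30 + 31 + 30 + 31 + 31 + 29 + 31 + 30 + 31 + 30 + 31 + 31 = 471.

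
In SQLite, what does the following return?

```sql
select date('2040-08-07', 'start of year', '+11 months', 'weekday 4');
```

2040-12-06

`start of year` rewinds 2040-08-07 to 2040-01-01.
Adding +11 months to 2040-01-01 gives 2040-12-01.
`weekday 4` advances to the next Thursday; 2040-12-01 is a Saturday, so it moves forward to 2040-12-06.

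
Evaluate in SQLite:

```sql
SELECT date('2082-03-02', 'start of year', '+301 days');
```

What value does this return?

2082-10-29

`start of year` rewinds 2082-03-02 to 2082-01-01.
Applying '+301 days' to 2082-01-01: counting 301 days forward gives 2082-10-29.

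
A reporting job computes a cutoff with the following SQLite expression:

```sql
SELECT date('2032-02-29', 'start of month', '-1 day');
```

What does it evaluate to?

`start of month` rewinds 2032-02-29 to 2032-02-01.
Going back 1 day from 2032-02-01 reaches 2032-01-31 (last day of January, 31 days).

2032-01-31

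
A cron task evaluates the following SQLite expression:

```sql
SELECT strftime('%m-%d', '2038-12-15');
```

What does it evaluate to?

`%m-%d` extracts the month-day: 12-15.

12-15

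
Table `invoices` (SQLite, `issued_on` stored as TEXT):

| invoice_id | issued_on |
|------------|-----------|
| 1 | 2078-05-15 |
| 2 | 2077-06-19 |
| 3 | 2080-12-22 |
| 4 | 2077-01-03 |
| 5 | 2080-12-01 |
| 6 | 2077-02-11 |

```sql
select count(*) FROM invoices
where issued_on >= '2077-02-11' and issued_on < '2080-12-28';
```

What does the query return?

Rows in [2077-02-11, 2080-12-28): 2078-05-15, 2077-06-19, 2080-12-22, 2080-12-01, 2077-02-11 → 5 rows.

5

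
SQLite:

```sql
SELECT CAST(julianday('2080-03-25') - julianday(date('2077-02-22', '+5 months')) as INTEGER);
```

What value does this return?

977

Adding +5 months to 2077-02-22 gives 2077-07-22.
9 days remain in July 2077 after the 22nd (31 − 22).
Full months from August 2077 through February 2080 contribute their day counts.
Then 25 days into March 2080.
Total: 9 + 31 + 30 + 31 + 30 + 31 + 31 + 28 + 31 + 30 + 31 + 30 + 31 + 31 + 30 + 31 + 30 + 31 + 31 + 28 + 31 + 30 + 31 + 30 + 31 + 31 + 30 + 31 + 30 + 31 + 31 + 29 + 25 = 977.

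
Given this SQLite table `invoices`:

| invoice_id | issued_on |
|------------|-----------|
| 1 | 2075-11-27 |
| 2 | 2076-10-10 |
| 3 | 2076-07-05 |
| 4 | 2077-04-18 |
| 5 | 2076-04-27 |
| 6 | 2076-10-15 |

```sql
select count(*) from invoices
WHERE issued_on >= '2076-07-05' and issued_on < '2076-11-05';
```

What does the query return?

Rows in [2076-07-05, 2076-11-05): 2076-10-10, 2076-07-05, 2076-10-15 → 3 rows.

3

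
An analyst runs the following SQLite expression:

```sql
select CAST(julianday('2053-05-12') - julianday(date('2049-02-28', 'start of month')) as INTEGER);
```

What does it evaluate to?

1561

`start of month` rewinds 2049-02-28 to 2049-02-01.
27 days remain in February 2049 after the 1st (28 − 1).
Full months from March 2049 through April 2053 contribute their day counts.
Then 12 days into May 2053.
Total: 27 + 31 + 30 + 31 + 30 + 31 + 31 + 30 + 31 + 30 + 31 + 31 + 28 + 31 + 30 + 31 + 30 + 31 + 31 + 30 + 31 + 30 + 31 + 31 + 28 + 31 + 30 + 31 + 30 + 31 + 31 + 30 + 31 + 30 + 31 + 31 + 29 + 31 + 30 + 31 + 30 + 31 + 31 + 30 + 31 + 30 + 31 + 31 + 28 + 31 + 30 + 12 = 1561.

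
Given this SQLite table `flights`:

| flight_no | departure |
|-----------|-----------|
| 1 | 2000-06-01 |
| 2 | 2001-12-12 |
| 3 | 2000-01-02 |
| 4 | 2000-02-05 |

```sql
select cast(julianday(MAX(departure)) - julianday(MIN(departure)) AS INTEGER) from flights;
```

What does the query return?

MIN = 2000-01-02, MAX = 2001-12-12.
29 days remain in January 2000 after the 2nd (31 − 2).
Full months from February 2000 through November 2001 contribute their day counts.
Then 12 days into December 2001.
Total: 29 + 29 + 31 + 30 + 31 + 30 + 31 + 31 + 30 + 31 + 30 + 31 + 31 + 28 + 31 + 30 + 31 + 30 + 31 + 31 + 30 + 31 + 30 + 12 = 710.

710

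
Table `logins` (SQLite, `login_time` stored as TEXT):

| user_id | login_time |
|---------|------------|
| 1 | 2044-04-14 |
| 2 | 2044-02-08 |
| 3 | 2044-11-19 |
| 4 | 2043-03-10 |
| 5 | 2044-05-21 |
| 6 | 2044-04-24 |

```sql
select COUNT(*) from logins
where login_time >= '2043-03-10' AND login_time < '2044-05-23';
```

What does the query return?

5

Rows in [2043-03-10, 2044-05-23): 2044-04-14, 2044-02-08, 2043-03-10, 2044-05-21, 2044-04-24 → 5 rows.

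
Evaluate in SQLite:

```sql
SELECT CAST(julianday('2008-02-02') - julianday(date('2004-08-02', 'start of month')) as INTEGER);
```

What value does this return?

1280

`start of month` rewinds 2004-08-02 to 2004-08-01.
30 days remain in August 2004 after the 1st (31 − 1).
Full months from September 2004 through January 2008 contribute their day counts.
Then 2 days into February 2008.
Total: 30 + 30 + 31 + 30 + 31 + 31 + 28 + 31 + 30 + 31 + 30 + 31 + 31 + 30 + 31 + 30 + 31 + 31 + 28 + 31 + 30 + 31 + 30 + 31 + 31 + 30 + 31 + 30 + 31 + 31 + 28 + 31 + 30 + 31 + 30 + 31 + 31 + 30 + 31 + 30 + 31 + 31 + 2 = 1280.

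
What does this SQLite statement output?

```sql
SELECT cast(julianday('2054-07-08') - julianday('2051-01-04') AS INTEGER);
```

27 days remain in January 2051 after the 4th (31 − 4).
Full months from February 2051 through June 2054 contribute their day counts.
Then 8 days into July 2054.
Total: 27 + 28 + 31 + 30 + 31 + 30 + 31 + 31 + 30 + 31 + 30 + 31 + 31 + 29 + 31 + 30 + 31 + 30 + 31 + 31 + 30 + 31 + 30 + 31 + 31 + 28 + 31 + 30 + 31 + 30 + 31 + 31 + 30 + 31 + 30 + 31 + 31 + 28 + 31 + 30 + 31 + 30 + 8 = 1281.

1281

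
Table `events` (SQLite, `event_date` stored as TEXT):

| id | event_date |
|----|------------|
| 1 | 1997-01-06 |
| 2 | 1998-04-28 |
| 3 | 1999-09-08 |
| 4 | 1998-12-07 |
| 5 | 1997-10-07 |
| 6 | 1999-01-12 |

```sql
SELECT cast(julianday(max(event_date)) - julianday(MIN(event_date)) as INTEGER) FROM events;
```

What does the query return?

975

MIN = 1997-01-06, MAX = 1999-09-08.
25 days remain in January 1997 after the 6th (31 − 6).
Full months from February 1997 through August 1999 contribute their day counts.
Then 8 days into September 1999.
Total: 25 + 28 + 31 + 30 + 31 + 30 + 31 + 31 + 30 + 31 + 30 + 31 + 31 + 28 + 31 + 30 + 31 + 30 + 31 + 31 + 30 + 31 + 30 + 31 + 31 + 28 + 31 + 30 + 31 + 30 + 31 + 31 + 8 = 975.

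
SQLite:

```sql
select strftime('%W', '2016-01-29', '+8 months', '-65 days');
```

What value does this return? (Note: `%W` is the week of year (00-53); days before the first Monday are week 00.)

First apply '+8 months', '-65 days': 2016-01-29 → 2016-07-26.
2016-07-26 is a Tuesday. SQLite's %W counts Mondays since the year started; the result is 30.

30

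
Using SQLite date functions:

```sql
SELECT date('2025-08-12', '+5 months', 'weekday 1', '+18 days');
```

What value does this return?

Adding +5 months to 2025-08-12 gives 2026-01-12.
`weekday 1` advances to the next Monday; 2026-01-12 is already a Monday, so it stays at 2026-01-12.
Advancing 18 more days within January lands on 2026-01-30.

2026-01-30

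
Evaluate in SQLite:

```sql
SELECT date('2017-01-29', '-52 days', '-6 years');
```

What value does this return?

Applying '-52 days' to 2017-01-29: counting 52 days back gives 2016-12-08.
Adding -6 years to 2016-12-08 gives 2010-12-08.

2010-12-08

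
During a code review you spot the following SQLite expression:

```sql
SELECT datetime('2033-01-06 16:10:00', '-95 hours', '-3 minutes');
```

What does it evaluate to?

-95 hours from 2033-01-06 16:10:00 is 2033-01-02 17:10:00 (crosses midnight).
-3 minutes from 2033-01-02 17:10:00 is 2033-01-02 17:07:00.

2033-01-02 17:07:00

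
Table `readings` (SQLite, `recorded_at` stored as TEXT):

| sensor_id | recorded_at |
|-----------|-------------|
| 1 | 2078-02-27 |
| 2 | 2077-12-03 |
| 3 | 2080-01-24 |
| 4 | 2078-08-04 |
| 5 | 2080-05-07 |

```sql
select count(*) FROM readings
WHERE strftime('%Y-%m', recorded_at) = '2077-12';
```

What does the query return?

1

Rows with year-month 2077-12: 2077-12-03 → 1.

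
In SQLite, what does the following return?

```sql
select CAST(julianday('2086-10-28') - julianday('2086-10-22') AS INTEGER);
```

6

Both dates are in October 2086: 28 − 22 = 6.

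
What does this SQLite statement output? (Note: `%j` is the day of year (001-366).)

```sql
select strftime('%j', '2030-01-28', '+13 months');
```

059

First apply '+13 months': 2030-01-28 → 2031-02-28.
Day-of-year for 2031-02-28: days since 2031-01-01 inclusive = 59, zero-padded to 059.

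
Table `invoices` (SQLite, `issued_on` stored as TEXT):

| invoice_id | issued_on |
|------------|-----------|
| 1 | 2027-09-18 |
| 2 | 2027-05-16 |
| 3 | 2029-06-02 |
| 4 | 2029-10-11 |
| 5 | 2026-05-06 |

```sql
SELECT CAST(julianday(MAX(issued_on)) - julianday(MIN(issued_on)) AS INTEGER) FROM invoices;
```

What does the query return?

MIN = 2026-05-06, MAX = 2029-10-11.
25 days remain in May 2026 after the 6th (31 − 6).
Full months from June 2026 through September 2029 contribute their day counts.
Then 11 days into October 2029.
Total: 25 + 30 + 31 + 31 + 30 + 31 + 30 + 31 + 31 + 28 + 31 + 30 + 31 + 30 + 31 + 31 + 30 + 31 + 30 + 31 + 31 + 29 + 31 + 30 + 31 + 30 + 31 + 31 + 30 + 31 + 30 + 31 + 31 + 28 + 31 + 30 + 31 + 30 + 31 + 31 + 30 + 11 = 1254.

1254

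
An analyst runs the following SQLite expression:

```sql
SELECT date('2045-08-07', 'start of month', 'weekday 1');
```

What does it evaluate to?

2045-08-07

`start of month` rewinds 2045-08-07 to 2045-08-01.
`weekday 1` advances to the next Monday; 2045-08-01 is a Tuesday, so it moves forward to 2045-08-07.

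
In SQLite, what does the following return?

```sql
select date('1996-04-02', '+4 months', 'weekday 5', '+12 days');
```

Adding +4 months to 1996-04-02 gives 1996-08-02.
`weekday 5` advances to the next Friday; 1996-08-02 is already a Friday, so it stays at 1996-08-02.
Advancing 12 more days within August lands on 1996-08-14.

1996-08-14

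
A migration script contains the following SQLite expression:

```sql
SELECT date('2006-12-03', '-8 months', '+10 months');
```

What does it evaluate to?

2007-02-03

Adding -8 months to 2006-12-03 gives 2006-04-03.
Adding +10 months to 2006-04-03 gives 2007-02-03.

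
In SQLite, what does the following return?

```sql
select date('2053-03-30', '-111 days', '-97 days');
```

Applying '-111 days' to 2053-03-30: counting 111 days back gives 2052-12-09.
Applying '-97 days' to 2052-12-09: counting 97 days back gives 2052-09-03.

2052-09-03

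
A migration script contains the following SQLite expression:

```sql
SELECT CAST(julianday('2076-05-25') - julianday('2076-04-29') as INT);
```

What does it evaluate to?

1 day remains in April 2076 after the 29th (30 − 29).
Then 25 days into May 2076.
Total: 1 + 25 = 26.

26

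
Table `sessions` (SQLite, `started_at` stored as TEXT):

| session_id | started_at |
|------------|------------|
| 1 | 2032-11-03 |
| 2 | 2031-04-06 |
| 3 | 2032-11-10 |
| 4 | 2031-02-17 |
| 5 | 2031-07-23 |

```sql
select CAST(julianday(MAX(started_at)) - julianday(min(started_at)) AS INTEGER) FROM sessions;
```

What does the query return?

632

MIN = 2031-02-17, MAX = 2032-11-10.
11 days remain in February 2031 after the 17th (28 − 17).
Full months from March 2031 through October 2032 contribute their day counts.
Then 10 days into November 2032.
Total: 11 + 31 + 30 + 31 + 30 + 31 + 31 + 30 + 31 + 30 + 31 + 31 + 29 + 31 + 30 + 31 + 30 + 31 + 31 + 30 + 31 + 10 = 632.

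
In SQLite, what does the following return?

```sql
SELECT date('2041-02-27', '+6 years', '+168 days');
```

Adding +6 years to 2041-02-27 gives 2047-02-27.
Applying '+168 days' to 2047-02-27: counting 168 days forward gives 2047-08-14.

2047-08-14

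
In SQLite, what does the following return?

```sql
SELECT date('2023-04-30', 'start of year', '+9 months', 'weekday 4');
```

2023-10-05

`start of year` rewinds 2023-04-30 to 2023-01-01.
Adding +9 months to 2023-01-01 gives 2023-10-01.
`weekday 4` advances to the next Thursday; 2023-10-01 is a Sunday, so it moves forward to 2023-10-05.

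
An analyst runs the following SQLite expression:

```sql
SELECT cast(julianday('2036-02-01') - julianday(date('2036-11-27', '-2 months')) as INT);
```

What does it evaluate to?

-239

Adding -2 months to 2036-11-27 gives 2036-09-27.
28 days remain in February 2036 after the 1st (29 − 1).
Full months from March 2036 through August 2036 contribute their day counts.
Then 27 days into September 2036.
Total: 28 + 31 + 30 + 31 + 30 + 31 + 31 + 27 = 239.
The subtraction is earlier − later, so the result is −239 → -239.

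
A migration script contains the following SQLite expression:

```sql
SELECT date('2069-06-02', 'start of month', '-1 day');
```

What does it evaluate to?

2069-05-31

`start of month` rewinds 2069-06-02 to 2069-06-01.
Going back 1 day from 2069-06-01 reaches 2069-05-31 (last day of May, 31 days).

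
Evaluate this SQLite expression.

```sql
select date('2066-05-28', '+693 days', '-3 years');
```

2065-04-20

Applying '+693 days' to 2066-05-28: counting 693 days forward gives 2068-04-20.
Adding -3 years to 2068-04-20 gives 2065-04-20.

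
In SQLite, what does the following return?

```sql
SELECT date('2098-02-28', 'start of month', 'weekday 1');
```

2098-02-03

`start of month` rewinds 2098-02-28 to 2098-02-01.
`weekday 1` advances to the next Monday; 2098-02-01 is a Saturday, so it moves forward to 2098-02-03.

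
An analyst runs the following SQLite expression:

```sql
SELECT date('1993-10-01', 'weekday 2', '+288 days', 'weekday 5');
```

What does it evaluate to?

1994-07-22

`weekday 2` advances to the next Tuesday; 1993-10-01 is a Friday, so it moves forward to 1993-10-05.
Applying '+288 days' to 1993-10-05: counting 288 days forward gives 1994-07-20.
`weekday 5` advances to the next Friday; 1994-07-20 is a Wednesday, so it moves forward to 1994-07-22.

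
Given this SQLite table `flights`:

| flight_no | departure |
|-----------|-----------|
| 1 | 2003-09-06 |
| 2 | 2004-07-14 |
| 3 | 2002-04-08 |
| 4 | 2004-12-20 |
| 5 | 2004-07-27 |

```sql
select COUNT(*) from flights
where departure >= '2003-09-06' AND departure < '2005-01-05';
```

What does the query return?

Rows in [2003-09-06, 2005-01-05): 2003-09-06, 2004-07-14, 2004-12-20, 2004-07-27 → 4 rows.

4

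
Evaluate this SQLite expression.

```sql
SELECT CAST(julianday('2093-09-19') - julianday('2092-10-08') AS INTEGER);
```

23 days remain in October 2092 after the 8th (31 − 8).
Full months from November 2092 through August 2093 contribute their day counts.
Then 19 days into September 2093.
Total: 23 + 30 + 31 + 31 + 28 + 31 + 30 + 31 + 30 + 31 + 31 + 19 = 346.

346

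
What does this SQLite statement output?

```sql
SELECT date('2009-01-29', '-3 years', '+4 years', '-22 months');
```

Adding -3 years to 2009-01-29 gives 2006-01-29.
Adding +4 years to 2006-01-29 gives 2010-01-29.
Adding -22 months to 2010-01-29 gives 2008-03-29.

2008-03-29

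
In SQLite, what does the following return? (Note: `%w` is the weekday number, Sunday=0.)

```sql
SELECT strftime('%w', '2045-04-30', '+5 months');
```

6

First apply '+5 months': 2045-04-30 → 2045-09-30.
2045-09-30 is a Saturday; with Sunday=0 that is 6.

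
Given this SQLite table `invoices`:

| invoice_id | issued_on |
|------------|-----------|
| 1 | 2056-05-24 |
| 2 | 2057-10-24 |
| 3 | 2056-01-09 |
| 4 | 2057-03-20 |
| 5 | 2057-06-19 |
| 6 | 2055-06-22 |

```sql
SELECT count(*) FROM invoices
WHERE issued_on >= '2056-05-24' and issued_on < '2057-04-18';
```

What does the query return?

Rows in [2056-05-24, 2057-04-18): 2056-05-24, 2057-03-20 → 2 rows.

2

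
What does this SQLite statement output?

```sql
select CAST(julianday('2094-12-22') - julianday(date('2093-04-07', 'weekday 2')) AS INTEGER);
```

624

`weekday 2` advances to the next Tuesday; 2093-04-07 is already a Tuesday, so it stays at 2093-04-07.
23 days remain in April 2093 after the 7th (30 − 7).
Full months from May 2093 through November 2094 contribute their day counts.
Then 22 days into December 2094.
Total: 23 + 31 + 30 + 31 + 31 + 30 + 31 + 30 + 31 + 31 + 28 + 31 + 30 + 31 + 30 + 31 + 31 + 30 + 31 + 30 + 22 = 624.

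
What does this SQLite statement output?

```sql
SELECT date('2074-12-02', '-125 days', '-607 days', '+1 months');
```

2072-12-30

Applying '-125 days' to 2074-12-02: counting 125 days back gives 2074-07-30.
Applying '-607 days' to 2074-07-30: counting 607 days back gives 2072-11-30.
Adding +1 month to 2072-11-30 gives 2072-12-30.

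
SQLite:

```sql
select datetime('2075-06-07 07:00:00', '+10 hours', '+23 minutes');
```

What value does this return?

2075-06-07 17:23:00

+10 hours from 2075-06-07 07:00:00 is 2075-06-07 17:00:00.
+23 minutes from 2075-06-07 17:00:00 is 2075-06-07 17:23:00.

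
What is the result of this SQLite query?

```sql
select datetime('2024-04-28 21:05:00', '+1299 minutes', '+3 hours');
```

2024-04-29 21:44:00

1299 minutes = 21h 39m; +1299 minutes from 2024-04-28 21:05:00 is 2024-04-29 18:44:00 (crosses midnight).
+3 hours from 2024-04-29 18:44:00 is 2024-04-29 21:44:00.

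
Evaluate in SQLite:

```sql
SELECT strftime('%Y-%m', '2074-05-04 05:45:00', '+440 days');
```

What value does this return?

First apply '+440 days': 2074-05-04 05:45:00 → 2075-07-18 05:45:00.
`%Y-%m` extracts the year-month: 2075-07.

2075-07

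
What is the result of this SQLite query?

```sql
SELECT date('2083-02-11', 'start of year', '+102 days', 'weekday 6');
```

`start of year` rewinds 2083-02-11 to 2083-01-01.
Applying '+102 days' to 2083-01-01: counting 102 days forward gives 2083-04-13.
`weekday 6` advances to the next Saturday; 2083-04-13 is a Tuesday, so it moves forward to 2083-04-17.

2083-04-17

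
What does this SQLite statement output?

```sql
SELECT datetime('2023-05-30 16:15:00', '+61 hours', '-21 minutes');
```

+61 hours from 2023-05-30 16:15:00 is 2023-06-02 05:15:00 (crosses midnight).
-21 minutes from 2023-06-02 05:15:00 is 2023-06-02 04:54:00.

2023-06-02 04:54:00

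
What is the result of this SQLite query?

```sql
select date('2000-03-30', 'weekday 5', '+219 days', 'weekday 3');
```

`weekday 5` advances to the next Friday; 2000-03-30 is a Thursday, so it moves forward to 2000-03-31.
Applying '+219 days' to 2000-03-31: counting 219 days forward gives 2000-11-05.
`weekday 3` advances to the next Wednesday; 2000-11-05 is a Sunday, so it moves forward to 2000-11-08.

2000-11-08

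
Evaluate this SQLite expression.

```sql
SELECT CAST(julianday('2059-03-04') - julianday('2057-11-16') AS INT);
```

14 days remain in November 2057 after the 16th (30 − 16).
Full months from December 2057 through February 2059 contribute their day counts.
Then 4 days into March 2059.
Total: 14 + 31 + 31 + 28 + 31 + 30 + 31 + 30 + 31 + 31 + 30 + 31 + 30 + 31 + 31 + 28 + 4 = 473.

473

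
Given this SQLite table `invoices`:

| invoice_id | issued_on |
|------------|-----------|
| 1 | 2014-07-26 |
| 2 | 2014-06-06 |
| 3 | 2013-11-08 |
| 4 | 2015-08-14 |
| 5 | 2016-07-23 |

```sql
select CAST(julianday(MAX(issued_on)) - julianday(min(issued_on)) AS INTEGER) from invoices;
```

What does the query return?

988

MIN = 2013-11-08, MAX = 2016-07-23.
22 days remain in November 2013 after the 8th (30 − 8).
Full months from December 2013 through June 2016 contribute their day counts.
Then 23 days into July 2016.
Total: 22 + 31 + 31 + 28 + 31 + 30 + 31 + 30 + 31 + 31 + 30 + 31 + 30 + 31 + 31 + 28 + 31 + 30 + 31 + 30 + 31 + 31 + 30 + 31 + 30 + 31 + 31 + 29 + 31 + 30 + 31 + 30 + 23 = 988.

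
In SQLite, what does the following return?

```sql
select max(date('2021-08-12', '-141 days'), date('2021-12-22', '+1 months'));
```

2022-01-22

date('2021-08-12', '-141 days') → 2021-03-24.
date('2021-12-22', '+1 months') → 2022-01-22.
Later of the two is 2022-01-22.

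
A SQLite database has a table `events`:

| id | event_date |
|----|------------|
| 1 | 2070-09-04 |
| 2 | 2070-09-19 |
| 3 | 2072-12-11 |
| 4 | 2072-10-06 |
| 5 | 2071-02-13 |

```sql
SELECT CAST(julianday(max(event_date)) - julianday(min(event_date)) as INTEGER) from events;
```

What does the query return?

829

MIN = 2070-09-04, MAX = 2072-12-11.
26 days remain in September 2070 after the 4th (30 − 4).
Full months from October 2070 through November 2072 contribute their day counts.
Then 11 days into December 2072.
Total: 26 + 31 + 30 + 31 + 31 + 28 + 31 + 30 + 31 + 30 + 31 + 31 + 30 + 31 + 30 + 31 + 31 + 29 + 31 + 30 + 31 + 30 + 31 + 31 + 30 + 31 + 30 + 11 = 829.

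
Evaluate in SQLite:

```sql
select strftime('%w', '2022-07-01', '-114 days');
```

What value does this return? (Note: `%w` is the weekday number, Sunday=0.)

3

First apply '-114 days': 2022-07-01 → 2022-03-09.
2022-03-09 is a Wednesday; with Sunday=0 that is 3.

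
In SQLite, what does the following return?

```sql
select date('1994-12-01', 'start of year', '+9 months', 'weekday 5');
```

1994-10-07

`start of year` rewinds 1994-12-01 to 1994-01-01.
Adding +9 months to 1994-01-01 gives 1994-10-01.
`weekday 5` advances to the next Friday; 1994-10-01 is a Saturday, so it moves forward to 1994-10-07.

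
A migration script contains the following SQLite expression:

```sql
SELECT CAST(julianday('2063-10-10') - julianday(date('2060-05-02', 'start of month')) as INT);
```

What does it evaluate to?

1257

`start of month` rewinds 2060-05-02 to 2060-05-01.
30 days remain in May 2060 after the 1st (31 − 1).
Full months from June 2060 through September 2063 contribute their day counts.
Then 10 days into October 2063.
Total: 30 + 30 + 31 + 31 + 30 + 31 + 30 + 31 + 31 + 28 + 31 + 30 + 31 + 30 + 31 + 31 + 30 + 31 + 30 + 31 + 31 + 28 + 31 + 30 + 31 + 30 + 31 + 31 + 30 + 31 + 30 + 31 + 31 + 28 + 31 + 30 + 31 + 30 + 31 + 31 + 30 + 10 = 1257.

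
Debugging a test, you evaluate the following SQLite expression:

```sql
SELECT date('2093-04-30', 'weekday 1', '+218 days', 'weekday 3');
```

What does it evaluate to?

`weekday 1` advances to the next Monday; 2093-04-30 is a Thursday, so it moves forward to 2093-05-04.
Applying '+218 days' to 2093-05-04: counting 218 days forward gives 2093-12-08.
`weekday 3` advances to the next Wednesday; 2093-12-08 is a Tuesday, so it moves forward to 2093-12-09.

2093-12-09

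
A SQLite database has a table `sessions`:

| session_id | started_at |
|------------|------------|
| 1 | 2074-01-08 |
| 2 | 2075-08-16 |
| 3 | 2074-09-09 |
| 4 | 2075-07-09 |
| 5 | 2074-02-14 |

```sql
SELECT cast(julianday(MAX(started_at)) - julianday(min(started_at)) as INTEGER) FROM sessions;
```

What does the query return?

585

MIN = 2074-01-08, MAX = 2075-08-16.
23 days remain in January 2074 after the 8th (31 − 8).
Full months from February 2074 through July 2075 contribute their day counts.
Then 16 days into August 2075.
Total: 23 + 28 + 31 + 30 + 31 + 30 + 31 + 31 + 30 + 31 + 30 + 31 + 31 + 28 + 31 + 30 + 31 + 30 + 31 + 16 = 585.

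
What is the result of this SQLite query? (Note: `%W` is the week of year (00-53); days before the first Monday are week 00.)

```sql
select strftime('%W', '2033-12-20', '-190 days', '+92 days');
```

37

First apply '-190 days', '+92 days': 2033-12-20 → 2033-09-13.
2033-09-13 is a Tuesday. SQLite's %W counts Mondays since the year started; the result is 37.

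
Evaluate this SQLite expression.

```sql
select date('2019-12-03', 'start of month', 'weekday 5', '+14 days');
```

2019-12-20

`start of month` rewinds 2019-12-03 to 2019-12-01.
`weekday 5` advances to the next Friday; 2019-12-01 is a Sunday, so it moves forward to 2019-12-06.
Advancing 14 more days within December lands on 2019-12-20.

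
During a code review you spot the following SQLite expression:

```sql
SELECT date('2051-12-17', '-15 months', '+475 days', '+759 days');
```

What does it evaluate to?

2054-02-02

Adding -15 months to 2051-12-17 gives 2050-09-17.
Applying '+475 days' to 2050-09-17: counting 475 days forward gives 2052-01-05.
Applying '+759 days' to 2052-01-05: counting 759 days forward gives 2054-02-02.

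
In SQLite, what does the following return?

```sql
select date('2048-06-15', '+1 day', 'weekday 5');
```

Advancing 1 more day within June lands on 2048-06-16.
`weekday 5` advances to the next Friday; 2048-06-16 is a Tuesday, so it moves forward to 2048-06-19.

2048-06-19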